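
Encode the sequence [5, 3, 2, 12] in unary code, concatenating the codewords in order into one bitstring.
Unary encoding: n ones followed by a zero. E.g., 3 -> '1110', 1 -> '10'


Encode each number as n ones followed by a terminating 0:
  5 -> 111110 (6 bits)
  3 -> 1110 (4 bits)
  2 -> 110 (3 bits)
  12 -> 1111111111110 (13 bits)
Total length = 6 + 4 + 3 + 13 = 26 bits.

Unary([5, 3, 2, 12]) = 11111011101101111111111110 (26 bits)


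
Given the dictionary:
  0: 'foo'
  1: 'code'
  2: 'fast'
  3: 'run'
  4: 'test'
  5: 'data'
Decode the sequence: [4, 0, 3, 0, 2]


Look up each index in the dictionary:
  4 -> 'test'
  0 -> 'foo'
  3 -> 'run'
  0 -> 'foo'
  2 -> 'fast'

Decoded: "test foo run foo fast"


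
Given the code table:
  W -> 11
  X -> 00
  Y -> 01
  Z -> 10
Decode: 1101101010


Decoding:
11 -> W
01 -> Y
10 -> Z
10 -> Z
10 -> Z


Result: WYZZZ


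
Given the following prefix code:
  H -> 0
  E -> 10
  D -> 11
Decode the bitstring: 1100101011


Decoding step by step:
Bits 11 -> D
Bits 0 -> H
Bits 0 -> H
Bits 10 -> E
Bits 10 -> E
Bits 11 -> D


Decoded message: DHHEED


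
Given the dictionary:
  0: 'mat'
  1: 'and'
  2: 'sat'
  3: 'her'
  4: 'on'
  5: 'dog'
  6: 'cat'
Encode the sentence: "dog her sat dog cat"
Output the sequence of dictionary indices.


Look up each word in the dictionary:
  'dog' -> 5
  'her' -> 3
  'sat' -> 2
  'dog' -> 5
  'cat' -> 6

Encoded: [5, 3, 2, 5, 6]


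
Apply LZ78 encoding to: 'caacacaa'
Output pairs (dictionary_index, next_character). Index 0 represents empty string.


LZ78 encoding steps:
Dictionary: {0: ''}
Step 1: w='' (idx 0), next='c' -> output (0, 'c'), add 'c' as idx 1
Step 2: w='' (idx 0), next='a' -> output (0, 'a'), add 'a' as idx 2
Step 3: w='a' (idx 2), next='c' -> output (2, 'c'), add 'ac' as idx 3
Step 4: w='ac' (idx 3), next='a' -> output (3, 'a'), add 'aca' as idx 4
Step 5: w='a' (idx 2), end of input -> output (2, '')


Encoded: [(0, 'c'), (0, 'a'), (2, 'c'), (3, 'a'), (2, '')]


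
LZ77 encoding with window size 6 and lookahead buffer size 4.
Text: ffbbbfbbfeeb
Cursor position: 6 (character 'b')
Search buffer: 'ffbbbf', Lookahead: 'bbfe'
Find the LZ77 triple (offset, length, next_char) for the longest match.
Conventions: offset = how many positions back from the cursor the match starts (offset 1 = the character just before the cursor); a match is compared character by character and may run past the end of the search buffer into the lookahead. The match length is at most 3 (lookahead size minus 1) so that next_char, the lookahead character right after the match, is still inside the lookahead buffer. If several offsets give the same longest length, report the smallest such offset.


Try each offset into the search buffer:
  offset=1 (pos 5, char 'f'): match length 0
  offset=2 (pos 4, char 'b'): match length 1
  offset=3 (pos 3, char 'b'): match length 3
  offset=4 (pos 2, char 'b'): match length 2
  offset=5 (pos 1, char 'f'): match length 0
  offset=6 (pos 0, char 'f'): match length 0
Longest match has length 3 at offset 3.
next_char = character at position 6 + 3 = 9 -> 'e'

Best match: offset=3, length=3 (matching 'bbf' starting at position 3)
LZ77 triple: (3, 3, 'e')


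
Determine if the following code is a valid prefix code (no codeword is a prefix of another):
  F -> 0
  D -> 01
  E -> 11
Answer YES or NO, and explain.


Checking each pair (does one codeword prefix another?):
  F='0' vs D='01': prefix -- VIOLATION

NO -- this is NOT a valid prefix code. F (0) is a prefix of D (01).


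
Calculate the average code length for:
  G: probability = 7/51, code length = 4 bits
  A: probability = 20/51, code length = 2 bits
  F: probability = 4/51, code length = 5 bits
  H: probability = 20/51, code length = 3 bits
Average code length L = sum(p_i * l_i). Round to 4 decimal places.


Weighted contributions p_i * l_i:
  G: (7/51) * 4 = 28/51
  A: (20/51) * 2 = 40/51
  F: (4/51) * 5 = 20/51
  H: (20/51) * 3 = 60/51
Sum = (28 + 40 + 20 + 60)/51 = 148/51

L = 148/51 = 2.9020 bits/symbol


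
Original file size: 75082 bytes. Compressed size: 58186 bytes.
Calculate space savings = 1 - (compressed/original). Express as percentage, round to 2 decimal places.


ratio = compressed/original = 58186/75082 = 0.774966
savings = 1 - ratio = 1 - 0.774966 = 0.225034
as a percentage: 0.225034 * 100 = 22.5%

Space savings = 1 - 58186/75082 = 22.5%


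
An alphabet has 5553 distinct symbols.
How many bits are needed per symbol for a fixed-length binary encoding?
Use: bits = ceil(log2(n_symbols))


log2(5553) = 12.4391
Bracket: 2^12 = 4096 < 5553 <= 2^13 = 8192
So ceil(log2(5553)) = 13

bits = ceil(log2(5553)) = ceil(12.4391) = 13 bits


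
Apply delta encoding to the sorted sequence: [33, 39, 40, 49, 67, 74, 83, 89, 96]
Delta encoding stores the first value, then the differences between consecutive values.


First value: 33
Deltas:
  39 - 33 = 6
  40 - 39 = 1
  49 - 40 = 9
  67 - 49 = 18
  74 - 67 = 7
  83 - 74 = 9
  89 - 83 = 6
  96 - 89 = 7


Delta encoded: [33, 6, 1, 9, 18, 7, 9, 6, 7]


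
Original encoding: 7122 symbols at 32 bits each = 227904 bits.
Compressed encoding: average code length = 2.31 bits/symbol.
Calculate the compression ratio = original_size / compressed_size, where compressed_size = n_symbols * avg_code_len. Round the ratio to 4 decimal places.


original_size = n_symbols * orig_bits = 7122 * 32 = 227904 bits
compressed_size = n_symbols * avg_code_len = 7122 * 2.31 = 16451.82 bits
ratio = original_size / compressed_size = 227904 / 16451.82 = 13.8528

Compression ratio = 13.8528


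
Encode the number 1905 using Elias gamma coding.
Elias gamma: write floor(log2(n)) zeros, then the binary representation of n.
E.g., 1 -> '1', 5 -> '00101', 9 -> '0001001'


num_bits = floor(log2(1905)) + 1 = 11
leading_zeros = num_bits - 1 = 10
binary(1905) = 11101110001

Elias gamma(1905) = '0000000000' + '11101110001' = 000000000011101110001 (21 bits)


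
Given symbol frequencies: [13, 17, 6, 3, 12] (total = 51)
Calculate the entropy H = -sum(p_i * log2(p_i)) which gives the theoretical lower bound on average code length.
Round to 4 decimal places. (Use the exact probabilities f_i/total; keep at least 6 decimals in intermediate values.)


Per-symbol terms -p_i * log2(p_i) with p_i = f_i/51:
  p = 13/51 = 0.254902: log2(p) = -1.971986, -p*log2(p) = 0.502663
  p = 17/51 = 0.333333: log2(p) = -1.584963, -p*log2(p) = 0.528321
  p = 6/51 = 0.117647: log2(p) = -3.087463, -p*log2(p) = 0.363231
  p = 3/51 = 0.058824: log2(p) = -4.087463, -p*log2(p) = 0.240439
  p = 12/51 = 0.235294: log2(p) = -2.087463, -p*log2(p) = 0.491168
H = 0.502663 + 0.528321 + 0.363231 + 0.240439 + 0.491168 = 2.125822

H = 2.1258 bits/symbol


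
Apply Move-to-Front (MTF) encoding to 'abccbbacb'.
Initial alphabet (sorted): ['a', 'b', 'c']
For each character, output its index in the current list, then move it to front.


MTF encoding:
'a': index 0 in ['a', 'b', 'c'] -> ['a', 'b', 'c']
'b': index 1 in ['a', 'b', 'c'] -> ['b', 'a', 'c']
'c': index 2 in ['b', 'a', 'c'] -> ['c', 'b', 'a']
'c': index 0 in ['c', 'b', 'a'] -> ['c', 'b', 'a']
'b': index 1 in ['c', 'b', 'a'] -> ['b', 'c', 'a']
'b': index 0 in ['b', 'c', 'a'] -> ['b', 'c', 'a']
'a': index 2 in ['b', 'c', 'a'] -> ['a', 'b', 'c']
'c': index 2 in ['a', 'b', 'c'] -> ['c', 'a', 'b']
'b': index 2 in ['c', 'a', 'b'] -> ['b', 'c', 'a']


Output: [0, 1, 2, 0, 1, 0, 2, 2, 2]


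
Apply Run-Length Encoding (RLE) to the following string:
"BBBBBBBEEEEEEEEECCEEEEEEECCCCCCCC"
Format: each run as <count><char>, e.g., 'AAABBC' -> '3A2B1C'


Scanning runs left to right:
  i=0: run of 'B' x 7 -> '7B'
  i=7: run of 'E' x 9 -> '9E'
  i=16: run of 'C' x 2 -> '2C'
  i=18: run of 'E' x 7 -> '7E'
  i=25: run of 'C' x 8 -> '8C'

RLE = 7B9E2C7E8C


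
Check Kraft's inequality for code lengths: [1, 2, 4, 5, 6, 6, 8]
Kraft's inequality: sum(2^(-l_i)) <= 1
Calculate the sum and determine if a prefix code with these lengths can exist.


Sum = 2^(-1) + 2^(-2) + 2^(-4) + 2^(-5) + 2^(-6) + 2^(-6) + 2^(-8)
    = 0.5 + 0.25 + 0.0625 + 0.03125 + 0.015625 + 0.015625 + 0.00390625
    = 225/256 = 0.87890625
Since 0.87890625 <= 1, Kraft's inequality IS satisfied.
A prefix code with these lengths CAN exist.

Kraft sum = 0.87890625. Satisfied.


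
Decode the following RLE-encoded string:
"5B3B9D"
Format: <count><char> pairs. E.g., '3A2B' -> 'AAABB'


Expanding each <count><char> pair:
  5B -> 'BBBBB'
  3B -> 'BBB'
  9D -> 'DDDDDDDDD'

Decoded = BBBBBBBBDDDDDDDDD


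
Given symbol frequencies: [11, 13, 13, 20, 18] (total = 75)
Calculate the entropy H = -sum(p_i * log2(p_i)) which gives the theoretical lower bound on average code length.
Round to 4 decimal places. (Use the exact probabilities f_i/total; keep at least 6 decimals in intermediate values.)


Per-symbol terms -p_i * log2(p_i) with p_i = f_i/75:
  p = 11/75 = 0.146667: log2(p) = -2.769387, -p*log2(p) = 0.406177
  p = 13/75 = 0.173333: log2(p) = -2.528379, -p*log2(p) = 0.438252
  p = 13/75 = 0.173333: log2(p) = -2.528379, -p*log2(p) = 0.438252
  p = 20/75 = 0.266667: log2(p) = -1.906891, -p*log2(p) = 0.508504
  p = 18/75 = 0.240000: log2(p) = -2.058894, -p*log2(p) = 0.494134
H = 0.406177 + 0.438252 + 0.438252 + 0.508504 + 0.494134 = 2.285319

H = 2.2853 bits/symbol


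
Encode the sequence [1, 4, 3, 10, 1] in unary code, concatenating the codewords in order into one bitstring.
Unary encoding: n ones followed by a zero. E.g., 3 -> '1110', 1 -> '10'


Encode each number as n ones followed by a terminating 0:
  1 -> 10 (2 bits)
  4 -> 11110 (5 bits)
  3 -> 1110 (4 bits)
  10 -> 11111111110 (11 bits)
  1 -> 10 (2 bits)
Total length = 2 + 5 + 4 + 11 + 2 = 24 bits.

Unary([1, 4, 3, 10, 1]) = 101111011101111111111010 (24 bits)


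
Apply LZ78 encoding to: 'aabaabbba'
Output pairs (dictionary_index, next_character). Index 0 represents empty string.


LZ78 encoding steps:
Dictionary: {0: ''}
Step 1: w='' (idx 0), next='a' -> output (0, 'a'), add 'a' as idx 1
Step 2: w='a' (idx 1), next='b' -> output (1, 'b'), add 'ab' as idx 2
Step 3: w='a' (idx 1), next='a' -> output (1, 'a'), add 'aa' as idx 3
Step 4: w='' (idx 0), next='b' -> output (0, 'b'), add 'b' as idx 4
Step 5: w='b' (idx 4), next='b' -> output (4, 'b'), add 'bb' as idx 5
Step 6: w='a' (idx 1), end of input -> output (1, '')


Encoded: [(0, 'a'), (1, 'b'), (1, 'a'), (0, 'b'), (4, 'b'), (1, '')]


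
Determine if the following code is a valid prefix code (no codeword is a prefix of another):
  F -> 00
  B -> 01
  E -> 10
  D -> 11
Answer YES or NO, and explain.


Checking each pair (does one codeword prefix another?):
  F='00' vs B='01': no prefix
  F='00' vs E='10': no prefix
  F='00' vs D='11': no prefix
  B='01' vs F='00': no prefix
  B='01' vs E='10': no prefix
  B='01' vs D='11': no prefix
  E='10' vs F='00': no prefix
  E='10' vs B='01': no prefix
  E='10' vs D='11': no prefix
  D='11' vs F='00': no prefix
  D='11' vs B='01': no prefix
  D='11' vs E='10': no prefix
No violation found over all pairs.

YES -- this is a valid prefix code. No codeword is a prefix of any other codeword.


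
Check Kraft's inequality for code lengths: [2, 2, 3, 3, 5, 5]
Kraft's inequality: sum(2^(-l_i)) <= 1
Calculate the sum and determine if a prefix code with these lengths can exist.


Sum = 2^(-2) + 2^(-2) + 2^(-3) + 2^(-3) + 2^(-5) + 2^(-5)
    = 0.25 + 0.25 + 0.125 + 0.125 + 0.03125 + 0.03125
    = 26/32 = 0.8125
Since 0.8125 <= 1, Kraft's inequality IS satisfied.
A prefix code with these lengths CAN exist.

Kraft sum = 0.8125. Satisfied.


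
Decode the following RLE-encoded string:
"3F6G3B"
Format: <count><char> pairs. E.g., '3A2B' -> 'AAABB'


Expanding each <count><char> pair:
  3F -> 'FFF'
  6G -> 'GGGGGG'
  3B -> 'BBB'

Decoded = FFFGGGGGGBBB


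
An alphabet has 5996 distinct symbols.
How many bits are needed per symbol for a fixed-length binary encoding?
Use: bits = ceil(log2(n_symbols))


log2(5996) = 12.5498
Bracket: 2^12 = 4096 < 5996 <= 2^13 = 8192
So ceil(log2(5996)) = 13

bits = ceil(log2(5996)) = ceil(12.5498) = 13 bits


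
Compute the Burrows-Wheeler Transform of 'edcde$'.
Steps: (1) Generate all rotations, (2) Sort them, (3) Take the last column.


Rotations (sorted):
  0: $edcde -> last char: e
  1: cde$ed -> last char: d
  2: dcde$e -> last char: e
  3: de$edc -> last char: c
  4: e$edcd -> last char: d
  5: edcde$ -> last char: $


BWT = edecd$


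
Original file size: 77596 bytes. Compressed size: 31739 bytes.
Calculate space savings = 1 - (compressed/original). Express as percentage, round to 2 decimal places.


ratio = compressed/original = 31739/77596 = 0.409029
savings = 1 - ratio = 1 - 0.409029 = 0.590971
as a percentage: 0.590971 * 100 = 59.1%

Space savings = 1 - 31739/77596 = 59.1%


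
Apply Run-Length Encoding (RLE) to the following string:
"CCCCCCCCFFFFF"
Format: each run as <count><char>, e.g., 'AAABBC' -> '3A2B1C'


Scanning runs left to right:
  i=0: run of 'C' x 8 -> '8C'
  i=8: run of 'F' x 5 -> '5F'

RLE = 8C5F


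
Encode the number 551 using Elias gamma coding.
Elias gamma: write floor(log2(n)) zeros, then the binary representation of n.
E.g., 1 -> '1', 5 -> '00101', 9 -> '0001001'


num_bits = floor(log2(551)) + 1 = 10
leading_zeros = num_bits - 1 = 9
binary(551) = 1000100111

Elias gamma(551) = '000000000' + '1000100111' = 0000000001000100111 (19 bits)


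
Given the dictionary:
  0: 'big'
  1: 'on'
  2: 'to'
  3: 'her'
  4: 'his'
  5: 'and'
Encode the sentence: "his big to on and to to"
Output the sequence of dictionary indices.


Look up each word in the dictionary:
  'his' -> 4
  'big' -> 0
  'to' -> 2
  'on' -> 1
  'and' -> 5
  'to' -> 2
  'to' -> 2

Encoded: [4, 0, 2, 1, 5, 2, 2]


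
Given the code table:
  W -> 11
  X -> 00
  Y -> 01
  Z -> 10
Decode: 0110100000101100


Decoding:
01 -> Y
10 -> Z
10 -> Z
00 -> X
00 -> X
10 -> Z
11 -> W
00 -> X


Result: YZZXXZWX


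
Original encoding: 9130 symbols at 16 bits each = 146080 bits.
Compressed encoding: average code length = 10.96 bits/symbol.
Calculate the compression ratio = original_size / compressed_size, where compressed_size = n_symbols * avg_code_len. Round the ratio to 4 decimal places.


original_size = n_symbols * orig_bits = 9130 * 16 = 146080 bits
compressed_size = n_symbols * avg_code_len = 9130 * 10.96 = 100064.8 bits
ratio = original_size / compressed_size = 146080 / 100064.8 = 1.4599

Compression ratio = 1.4599


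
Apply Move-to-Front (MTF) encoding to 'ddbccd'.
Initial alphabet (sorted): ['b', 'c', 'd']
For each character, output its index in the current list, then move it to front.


MTF encoding:
'd': index 2 in ['b', 'c', 'd'] -> ['d', 'b', 'c']
'd': index 0 in ['d', 'b', 'c'] -> ['d', 'b', 'c']
'b': index 1 in ['d', 'b', 'c'] -> ['b', 'd', 'c']
'c': index 2 in ['b', 'd', 'c'] -> ['c', 'b', 'd']
'c': index 0 in ['c', 'b', 'd'] -> ['c', 'b', 'd']
'd': index 2 in ['c', 'b', 'd'] -> ['d', 'c', 'b']


Output: [2, 0, 1, 2, 0, 2]


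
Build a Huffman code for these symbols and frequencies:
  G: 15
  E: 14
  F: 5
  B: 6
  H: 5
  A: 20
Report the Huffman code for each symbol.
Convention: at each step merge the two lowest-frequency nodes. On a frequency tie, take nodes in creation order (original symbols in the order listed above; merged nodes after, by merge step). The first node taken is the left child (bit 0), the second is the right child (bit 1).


Huffman tree construction:
Step 1: Merge F(5) + H(5) = 10
Step 2: Merge B(6) + (F+H)(10) = 16
Step 3: Merge E(14) + G(15) = 29
Step 4: Merge (B+(F+H))(16) + A(20) = 36
Step 5: Merge (E+G)(29) + ((B+(F+H))+A)(36) = 65
Read each symbol's code off the tree from the root (left child = 0, right child = 1).

Codes:
  G: 01 (length 2)
  E: 00 (length 2)
  F: 1010 (length 4)
  B: 100 (length 3)
  H: 1011 (length 4)
  A: 11 (length 2)
Average code length: 156/65 = 2.4000 bits/symbol


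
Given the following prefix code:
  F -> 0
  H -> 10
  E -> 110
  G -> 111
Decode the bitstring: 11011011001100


Decoding step by step:
Bits 110 -> E
Bits 110 -> E
Bits 110 -> E
Bits 0 -> F
Bits 110 -> E
Bits 0 -> F


Decoded message: EEEFEF


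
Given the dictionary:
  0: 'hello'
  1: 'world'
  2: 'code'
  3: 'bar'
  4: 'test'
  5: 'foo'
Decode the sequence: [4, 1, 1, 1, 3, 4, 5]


Look up each index in the dictionary:
  4 -> 'test'
  1 -> 'world'
  1 -> 'world'
  1 -> 'world'
  3 -> 'bar'
  4 -> 'test'
  5 -> 'foo'

Decoded: "test world world world bar test foo"


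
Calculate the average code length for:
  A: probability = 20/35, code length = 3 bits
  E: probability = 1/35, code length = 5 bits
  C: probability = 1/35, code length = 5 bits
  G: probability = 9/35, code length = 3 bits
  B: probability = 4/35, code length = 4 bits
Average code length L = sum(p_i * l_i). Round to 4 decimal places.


Weighted contributions p_i * l_i:
  A: (20/35) * 3 = 60/35
  E: (1/35) * 5 = 5/35
  C: (1/35) * 5 = 5/35
  G: (9/35) * 3 = 27/35
  B: (4/35) * 4 = 16/35
Sum = (60 + 5 + 5 + 27 + 16)/35 = 113/35

L = 113/35 = 3.2286 bits/symbol


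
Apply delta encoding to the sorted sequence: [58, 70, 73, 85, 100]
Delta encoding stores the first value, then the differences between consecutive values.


First value: 58
Deltas:
  70 - 58 = 12
  73 - 70 = 3
  85 - 73 = 12
  100 - 85 = 15


Delta encoded: [58, 12, 3, 12, 15]


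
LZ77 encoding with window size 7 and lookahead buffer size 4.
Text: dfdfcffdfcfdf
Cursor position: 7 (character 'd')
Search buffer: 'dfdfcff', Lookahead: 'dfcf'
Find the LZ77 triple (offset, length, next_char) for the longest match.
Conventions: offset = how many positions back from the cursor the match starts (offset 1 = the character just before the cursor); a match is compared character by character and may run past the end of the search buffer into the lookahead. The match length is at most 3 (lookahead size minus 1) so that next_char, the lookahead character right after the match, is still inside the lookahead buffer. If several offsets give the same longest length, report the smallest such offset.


Try each offset into the search buffer:
  offset=1 (pos 6, char 'f'): match length 0
  offset=2 (pos 5, char 'f'): match length 0
  offset=3 (pos 4, char 'c'): match length 0
  offset=4 (pos 3, char 'f'): match length 0
  offset=5 (pos 2, char 'd'): match length 3
  offset=6 (pos 1, char 'f'): match length 0
  offset=7 (pos 0, char 'd'): match length 2
Longest match has length 3 at offset 5.
next_char = character at position 7 + 3 = 10 -> 'f'

Best match: offset=5, length=3 (matching 'dfc' starting at position 2)
LZ77 triple: (5, 3, 'f')


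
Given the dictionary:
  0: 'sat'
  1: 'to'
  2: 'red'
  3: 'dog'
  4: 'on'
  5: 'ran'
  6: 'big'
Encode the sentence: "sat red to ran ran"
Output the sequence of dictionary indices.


Look up each word in the dictionary:
  'sat' -> 0
  'red' -> 2
  'to' -> 1
  'ran' -> 5
  'ran' -> 5

Encoded: [0, 2, 1, 5, 5]


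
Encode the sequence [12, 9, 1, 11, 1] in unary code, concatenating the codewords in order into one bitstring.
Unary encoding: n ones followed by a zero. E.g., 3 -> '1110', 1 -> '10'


Encode each number as n ones followed by a terminating 0:
  12 -> 1111111111110 (13 bits)
  9 -> 1111111110 (10 bits)
  1 -> 10 (2 bits)
  11 -> 111111111110 (12 bits)
  1 -> 10 (2 bits)
Total length = 13 + 10 + 2 + 12 + 2 = 39 bits.

Unary([12, 9, 1, 11, 1]) = 111111111111011111111101011111111111010 (39 bits)


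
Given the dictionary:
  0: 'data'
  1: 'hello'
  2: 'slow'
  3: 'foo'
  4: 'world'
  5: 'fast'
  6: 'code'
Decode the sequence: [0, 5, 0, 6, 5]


Look up each index in the dictionary:
  0 -> 'data'
  5 -> 'fast'
  0 -> 'data'
  6 -> 'code'
  5 -> 'fast'

Decoded: "data fast data code fast"


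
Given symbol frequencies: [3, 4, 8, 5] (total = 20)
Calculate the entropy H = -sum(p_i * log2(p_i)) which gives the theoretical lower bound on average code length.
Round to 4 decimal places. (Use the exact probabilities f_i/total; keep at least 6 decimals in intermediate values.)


Per-symbol terms -p_i * log2(p_i) with p_i = f_i/20:
  p = 3/20 = 0.150000: log2(p) = -2.736966, -p*log2(p) = 0.410545
  p = 4/20 = 0.200000: log2(p) = -2.321928, -p*log2(p) = 0.464386
  p = 8/20 = 0.400000: log2(p) = -1.321928, -p*log2(p) = 0.528771
  p = 5/20 = 0.250000: log2(p) = -2.000000, -p*log2(p) = 0.500000
H = 0.410545 + 0.464386 + 0.528771 + 0.500000 = 1.903702

H = 1.9037 bits/symbol


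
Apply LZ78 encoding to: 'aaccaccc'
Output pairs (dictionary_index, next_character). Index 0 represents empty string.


LZ78 encoding steps:
Dictionary: {0: ''}
Step 1: w='' (idx 0), next='a' -> output (0, 'a'), add 'a' as idx 1
Step 2: w='a' (idx 1), next='c' -> output (1, 'c'), add 'ac' as idx 2
Step 3: w='' (idx 0), next='c' -> output (0, 'c'), add 'c' as idx 3
Step 4: w='ac' (idx 2), next='c' -> output (2, 'c'), add 'acc' as idx 4
Step 5: w='c' (idx 3), end of input -> output (3, '')


Encoded: [(0, 'a'), (1, 'c'), (0, 'c'), (2, 'c'), (3, '')]


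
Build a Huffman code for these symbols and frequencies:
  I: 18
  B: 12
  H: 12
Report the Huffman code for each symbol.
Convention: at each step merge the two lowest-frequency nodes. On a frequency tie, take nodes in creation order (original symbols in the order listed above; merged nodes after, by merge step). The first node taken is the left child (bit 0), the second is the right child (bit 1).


Huffman tree construction:
Step 1: Merge B(12) + H(12) = 24
Step 2: Merge I(18) + (B+H)(24) = 42
Read each symbol's code off the tree from the root (left child = 0, right child = 1).

Codes:
  I: 0 (length 1)
  B: 10 (length 2)
  H: 11 (length 2)
Average code length: 66/42 = 1.5714 bits/symbol


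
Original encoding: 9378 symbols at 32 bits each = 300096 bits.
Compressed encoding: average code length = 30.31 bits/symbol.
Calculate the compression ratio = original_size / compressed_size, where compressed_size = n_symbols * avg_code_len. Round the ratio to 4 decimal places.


original_size = n_symbols * orig_bits = 9378 * 32 = 300096 bits
compressed_size = n_symbols * avg_code_len = 9378 * 30.31 = 284247.18 bits
ratio = original_size / compressed_size = 300096 / 284247.18 = 1.0558

Compression ratio = 1.0558


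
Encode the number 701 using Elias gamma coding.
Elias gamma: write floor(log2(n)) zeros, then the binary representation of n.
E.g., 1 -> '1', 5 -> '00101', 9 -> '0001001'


num_bits = floor(log2(701)) + 1 = 10
leading_zeros = num_bits - 1 = 9
binary(701) = 1010111101

Elias gamma(701) = '000000000' + '1010111101' = 0000000001010111101 (19 bits)


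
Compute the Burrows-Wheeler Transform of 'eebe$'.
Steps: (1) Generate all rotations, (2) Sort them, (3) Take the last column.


Rotations (sorted):
  0: $eebe -> last char: e
  1: be$ee -> last char: e
  2: e$eeb -> last char: b
  3: ebe$e -> last char: e
  4: eebe$ -> last char: $


BWT = eebe$


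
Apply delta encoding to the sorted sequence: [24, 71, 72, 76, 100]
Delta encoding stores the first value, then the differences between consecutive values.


First value: 24
Deltas:
  71 - 24 = 47
  72 - 71 = 1
  76 - 72 = 4
  100 - 76 = 24


Delta encoded: [24, 47, 1, 4, 24]


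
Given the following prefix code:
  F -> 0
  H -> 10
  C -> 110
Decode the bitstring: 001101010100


Decoding step by step:
Bits 0 -> F
Bits 0 -> F
Bits 110 -> C
Bits 10 -> H
Bits 10 -> H
Bits 10 -> H
Bits 0 -> F


Decoded message: FFCHHHF


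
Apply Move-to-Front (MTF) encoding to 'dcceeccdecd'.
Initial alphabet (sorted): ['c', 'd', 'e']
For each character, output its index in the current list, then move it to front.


MTF encoding:
'd': index 1 in ['c', 'd', 'e'] -> ['d', 'c', 'e']
'c': index 1 in ['d', 'c', 'e'] -> ['c', 'd', 'e']
'c': index 0 in ['c', 'd', 'e'] -> ['c', 'd', 'e']
'e': index 2 in ['c', 'd', 'e'] -> ['e', 'c', 'd']
'e': index 0 in ['e', 'c', 'd'] -> ['e', 'c', 'd']
'c': index 1 in ['e', 'c', 'd'] -> ['c', 'e', 'd']
'c': index 0 in ['c', 'e', 'd'] -> ['c', 'e', 'd']
'd': index 2 in ['c', 'e', 'd'] -> ['d', 'c', 'e']
'e': index 2 in ['d', 'c', 'e'] -> ['e', 'd', 'c']
'c': index 2 in ['e', 'd', 'c'] -> ['c', 'e', 'd']
'd': index 2 in ['c', 'e', 'd'] -> ['d', 'c', 'e']


Output: [1, 1, 0, 2, 0, 1, 0, 2, 2, 2, 2]


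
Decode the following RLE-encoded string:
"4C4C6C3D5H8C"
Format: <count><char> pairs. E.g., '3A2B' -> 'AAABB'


Expanding each <count><char> pair:
  4C -> 'CCCC'
  4C -> 'CCCC'
  6C -> 'CCCCCC'
  3D -> 'DDD'
  5H -> 'HHHHH'
  8C -> 'CCCCCCCC'

Decoded = CCCCCCCCCCCCCCDDDHHHHHCCCCCCCC


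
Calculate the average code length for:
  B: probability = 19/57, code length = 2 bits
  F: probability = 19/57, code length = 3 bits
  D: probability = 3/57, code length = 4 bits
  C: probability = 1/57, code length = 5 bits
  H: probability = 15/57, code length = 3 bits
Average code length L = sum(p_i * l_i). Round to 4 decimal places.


Weighted contributions p_i * l_i:
  B: (19/57) * 2 = 38/57
  F: (19/57) * 3 = 57/57
  D: (3/57) * 4 = 12/57
  C: (1/57) * 5 = 5/57
  H: (15/57) * 3 = 45/57
Sum = (38 + 57 + 12 + 5 + 45)/57 = 157/57

L = 157/57 = 2.7544 bits/symbol


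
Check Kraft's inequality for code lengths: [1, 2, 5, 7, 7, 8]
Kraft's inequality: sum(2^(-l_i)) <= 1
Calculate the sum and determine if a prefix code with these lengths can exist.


Sum = 2^(-1) + 2^(-2) + 2^(-5) + 2^(-7) + 2^(-7) + 2^(-8)
    = 0.5 + 0.25 + 0.03125 + 0.0078125 + 0.0078125 + 0.00390625
    = 205/256 = 0.80078125
Since 0.80078125 <= 1, Kraft's inequality IS satisfied.
A prefix code with these lengths CAN exist.

Kraft sum = 0.80078125. Satisfied.


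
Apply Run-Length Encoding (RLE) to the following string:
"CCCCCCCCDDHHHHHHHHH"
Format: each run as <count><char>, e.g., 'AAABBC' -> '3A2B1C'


Scanning runs left to right:
  i=0: run of 'C' x 8 -> '8C'
  i=8: run of 'D' x 2 -> '2D'
  i=10: run of 'H' x 9 -> '9H'

RLE = 8C2D9H


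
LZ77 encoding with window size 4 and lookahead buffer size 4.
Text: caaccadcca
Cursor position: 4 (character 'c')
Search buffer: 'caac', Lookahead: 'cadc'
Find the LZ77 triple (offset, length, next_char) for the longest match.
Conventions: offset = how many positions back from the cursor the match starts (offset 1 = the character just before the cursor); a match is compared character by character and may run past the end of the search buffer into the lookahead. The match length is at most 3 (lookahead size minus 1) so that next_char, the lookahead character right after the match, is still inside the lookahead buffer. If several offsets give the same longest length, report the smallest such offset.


Try each offset into the search buffer:
  offset=1 (pos 3, char 'c'): match length 1
  offset=2 (pos 2, char 'a'): match length 0
  offset=3 (pos 1, char 'a'): match length 0
  offset=4 (pos 0, char 'c'): match length 2
Longest match has length 2 at offset 4.
next_char = character at position 4 + 2 = 6 -> 'd'

Best match: offset=4, length=2 (matching 'ca' starting at position 0)
LZ77 triple: (4, 2, 'd')


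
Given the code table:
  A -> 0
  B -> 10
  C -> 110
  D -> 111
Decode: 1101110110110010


Decoding:
110 -> C
111 -> D
0 -> A
110 -> C
110 -> C
0 -> A
10 -> B


Result: CDACCAB


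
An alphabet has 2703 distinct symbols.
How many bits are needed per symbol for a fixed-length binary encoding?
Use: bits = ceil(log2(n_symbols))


log2(2703) = 11.4003
Bracket: 2^11 = 2048 < 2703 <= 2^12 = 4096
So ceil(log2(2703)) = 12

bits = ceil(log2(2703)) = ceil(11.4003) = 12 bits


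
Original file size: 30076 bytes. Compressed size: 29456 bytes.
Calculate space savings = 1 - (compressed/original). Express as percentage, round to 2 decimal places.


ratio = compressed/original = 29456/30076 = 0.979386
savings = 1 - ratio = 1 - 0.979386 = 0.020614
as a percentage: 0.020614 * 100 = 2.06%

Space savings = 1 - 29456/30076 = 2.06%


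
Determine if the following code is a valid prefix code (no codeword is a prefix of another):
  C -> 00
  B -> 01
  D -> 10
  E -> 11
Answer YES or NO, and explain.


Checking each pair (does one codeword prefix another?):
  C='00' vs B='01': no prefix
  C='00' vs D='10': no prefix
  C='00' vs E='11': no prefix
  B='01' vs C='00': no prefix
  B='01' vs D='10': no prefix
  B='01' vs E='11': no prefix
  D='10' vs C='00': no prefix
  D='10' vs B='01': no prefix
  D='10' vs E='11': no prefix
  E='11' vs C='00': no prefix
  E='11' vs B='01': no prefix
  E='11' vs D='10': no prefix
No violation found over all pairs.

YES -- this is a valid prefix code. No codeword is a prefix of any other codeword.


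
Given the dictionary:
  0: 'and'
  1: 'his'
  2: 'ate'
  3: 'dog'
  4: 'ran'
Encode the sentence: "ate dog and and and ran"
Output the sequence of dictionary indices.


Look up each word in the dictionary:
  'ate' -> 2
  'dog' -> 3
  'and' -> 0
  'and' -> 0
  'and' -> 0
  'ran' -> 4

Encoded: [2, 3, 0, 0, 0, 4]


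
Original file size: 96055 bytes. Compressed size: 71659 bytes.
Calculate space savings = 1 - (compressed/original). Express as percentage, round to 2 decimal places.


ratio = compressed/original = 71659/96055 = 0.746021
savings = 1 - ratio = 1 - 0.746021 = 0.253979
as a percentage: 0.253979 * 100 = 25.4%

Space savings = 1 - 71659/96055 = 25.4%


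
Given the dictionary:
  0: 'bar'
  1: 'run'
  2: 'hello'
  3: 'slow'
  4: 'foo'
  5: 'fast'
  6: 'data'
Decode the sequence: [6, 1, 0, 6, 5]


Look up each index in the dictionary:
  6 -> 'data'
  1 -> 'run'
  0 -> 'bar'
  6 -> 'data'
  5 -> 'fast'

Decoded: "data run bar data fast"


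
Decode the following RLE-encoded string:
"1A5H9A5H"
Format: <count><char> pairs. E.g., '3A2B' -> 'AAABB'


Expanding each <count><char> pair:
  1A -> 'A'
  5H -> 'HHHHH'
  9A -> 'AAAAAAAAA'
  5H -> 'HHHHH'

Decoded = AHHHHHAAAAAAAAAHHHHH


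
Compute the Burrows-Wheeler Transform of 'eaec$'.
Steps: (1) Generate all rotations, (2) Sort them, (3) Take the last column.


Rotations (sorted):
  0: $eaec -> last char: c
  1: aec$e -> last char: e
  2: c$eae -> last char: e
  3: eaec$ -> last char: $
  4: ec$ea -> last char: a


BWT = cee$a


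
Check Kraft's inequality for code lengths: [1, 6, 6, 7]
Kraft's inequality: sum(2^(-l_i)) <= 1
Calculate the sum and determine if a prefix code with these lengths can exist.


Sum = 2^(-1) + 2^(-6) + 2^(-6) + 2^(-7)
    = 0.5 + 0.015625 + 0.015625 + 0.0078125
    = 69/128 = 0.5390625
Since 0.5390625 <= 1, Kraft's inequality IS satisfied.
A prefix code with these lengths CAN exist.

Kraft sum = 0.5390625. Satisfied.


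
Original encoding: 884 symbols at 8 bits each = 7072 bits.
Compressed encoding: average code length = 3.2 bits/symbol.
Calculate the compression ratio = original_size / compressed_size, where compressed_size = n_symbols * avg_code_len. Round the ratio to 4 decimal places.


original_size = n_symbols * orig_bits = 884 * 8 = 7072 bits
compressed_size = n_symbols * avg_code_len = 884 * 3.2 = 2828.8 bits
ratio = original_size / compressed_size = 7072 / 2828.8 = 2.5

Compression ratio = 2.5


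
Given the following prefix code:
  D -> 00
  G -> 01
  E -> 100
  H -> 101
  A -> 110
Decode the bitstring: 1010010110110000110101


Decoding step by step:
Bits 101 -> H
Bits 00 -> D
Bits 101 -> H
Bits 101 -> H
Bits 100 -> E
Bits 00 -> D
Bits 110 -> A
Bits 101 -> H


Decoded message: HDHHEDAH


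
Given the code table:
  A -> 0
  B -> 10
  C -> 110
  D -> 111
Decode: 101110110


Decoding:
10 -> B
111 -> D
0 -> A
110 -> C


Result: BDAC


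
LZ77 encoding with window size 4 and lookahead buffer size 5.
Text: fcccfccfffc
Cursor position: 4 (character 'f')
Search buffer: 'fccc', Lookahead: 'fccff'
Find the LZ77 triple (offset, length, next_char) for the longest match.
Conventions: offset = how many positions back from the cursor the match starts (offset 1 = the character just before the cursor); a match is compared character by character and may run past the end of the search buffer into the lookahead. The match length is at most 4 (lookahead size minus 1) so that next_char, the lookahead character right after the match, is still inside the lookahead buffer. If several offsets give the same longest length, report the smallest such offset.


Try each offset into the search buffer:
  offset=1 (pos 3, char 'c'): match length 0
  offset=2 (pos 2, char 'c'): match length 0
  offset=3 (pos 1, char 'c'): match length 0
  offset=4 (pos 0, char 'f'): match length 3
Longest match has length 3 at offset 4.
next_char = character at position 4 + 3 = 7 -> 'f'

Best match: offset=4, length=3 (matching 'fcc' starting at position 0)
LZ77 triple: (4, 3, 'f')


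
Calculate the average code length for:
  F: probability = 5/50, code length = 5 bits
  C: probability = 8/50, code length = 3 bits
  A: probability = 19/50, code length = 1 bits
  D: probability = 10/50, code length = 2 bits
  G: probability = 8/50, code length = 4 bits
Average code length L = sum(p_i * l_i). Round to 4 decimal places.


Weighted contributions p_i * l_i:
  F: (5/50) * 5 = 25/50
  C: (8/50) * 3 = 24/50
  A: (19/50) * 1 = 19/50
  D: (10/50) * 2 = 20/50
  G: (8/50) * 4 = 32/50
Sum = (25 + 24 + 19 + 20 + 32)/50 = 120/50

L = 120/50 = 2.4000 bits/symbol


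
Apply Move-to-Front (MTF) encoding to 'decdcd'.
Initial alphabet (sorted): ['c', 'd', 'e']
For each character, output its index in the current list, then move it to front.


MTF encoding:
'd': index 1 in ['c', 'd', 'e'] -> ['d', 'c', 'e']
'e': index 2 in ['d', 'c', 'e'] -> ['e', 'd', 'c']
'c': index 2 in ['e', 'd', 'c'] -> ['c', 'e', 'd']
'd': index 2 in ['c', 'e', 'd'] -> ['d', 'c', 'e']
'c': index 1 in ['d', 'c', 'e'] -> ['c', 'd', 'e']
'd': index 1 in ['c', 'd', 'e'] -> ['d', 'c', 'e']


Output: [1, 2, 2, 2, 1, 1]


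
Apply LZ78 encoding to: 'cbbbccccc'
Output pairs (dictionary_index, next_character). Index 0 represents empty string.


LZ78 encoding steps:
Dictionary: {0: ''}
Step 1: w='' (idx 0), next='c' -> output (0, 'c'), add 'c' as idx 1
Step 2: w='' (idx 0), next='b' -> output (0, 'b'), add 'b' as idx 2
Step 3: w='b' (idx 2), next='b' -> output (2, 'b'), add 'bb' as idx 3
Step 4: w='c' (idx 1), next='c' -> output (1, 'c'), add 'cc' as idx 4
Step 5: w='cc' (idx 4), next='c' -> output (4, 'c'), add 'ccc' as idx 5


Encoded: [(0, 'c'), (0, 'b'), (2, 'b'), (1, 'c'), (4, 'c')]


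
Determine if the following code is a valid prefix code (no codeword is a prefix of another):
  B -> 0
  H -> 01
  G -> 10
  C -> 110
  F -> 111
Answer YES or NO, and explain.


Checking each pair (does one codeword prefix another?):
  B='0' vs H='01': prefix -- VIOLATION

NO -- this is NOT a valid prefix code. B (0) is a prefix of H (01).


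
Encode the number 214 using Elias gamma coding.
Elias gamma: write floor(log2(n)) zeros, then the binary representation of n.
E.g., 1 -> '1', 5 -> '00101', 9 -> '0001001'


num_bits = floor(log2(214)) + 1 = 8
leading_zeros = num_bits - 1 = 7
binary(214) = 11010110

Elias gamma(214) = '0000000' + '11010110' = 000000011010110 (15 bits)


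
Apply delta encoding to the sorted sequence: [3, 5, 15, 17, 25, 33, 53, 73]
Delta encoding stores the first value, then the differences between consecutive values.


First value: 3
Deltas:
  5 - 3 = 2
  15 - 5 = 10
  17 - 15 = 2
  25 - 17 = 8
  33 - 25 = 8
  53 - 33 = 20
  73 - 53 = 20


Delta encoded: [3, 2, 10, 2, 8, 8, 20, 20]


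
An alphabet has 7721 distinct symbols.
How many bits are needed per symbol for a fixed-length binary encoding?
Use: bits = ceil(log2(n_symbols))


log2(7721) = 12.9146
Bracket: 2^12 = 4096 < 7721 <= 2^13 = 8192
So ceil(log2(7721)) = 13

bits = ceil(log2(7721)) = ceil(12.9146) = 13 bits


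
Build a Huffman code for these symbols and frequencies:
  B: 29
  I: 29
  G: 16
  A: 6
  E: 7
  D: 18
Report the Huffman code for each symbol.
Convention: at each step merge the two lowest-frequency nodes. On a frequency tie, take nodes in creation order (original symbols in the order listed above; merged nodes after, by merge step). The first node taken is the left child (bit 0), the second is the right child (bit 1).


Huffman tree construction:
Step 1: Merge A(6) + E(7) = 13
Step 2: Merge (A+E)(13) + G(16) = 29
Step 3: Merge D(18) + B(29) = 47
Step 4: Merge I(29) + ((A+E)+G)(29) = 58
Step 5: Merge (D+B)(47) + (I+((A+E)+G))(58) = 105
Read each symbol's code off the tree from the root (left child = 0, right child = 1).

Codes:
  B: 01 (length 2)
  I: 10 (length 2)
  G: 111 (length 3)
  A: 1100 (length 4)
  E: 1101 (length 4)
  D: 00 (length 2)
Average code length: 252/105 = 2.4000 bits/symbol


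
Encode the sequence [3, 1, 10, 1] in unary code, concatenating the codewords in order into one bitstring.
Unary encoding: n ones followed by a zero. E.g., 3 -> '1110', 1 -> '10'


Encode each number as n ones followed by a terminating 0:
  3 -> 1110 (4 bits)
  1 -> 10 (2 bits)
  10 -> 11111111110 (11 bits)
  1 -> 10 (2 bits)
Total length = 4 + 2 + 11 + 2 = 19 bits.

Unary([3, 1, 10, 1]) = 1110101111111111010 (19 bits)


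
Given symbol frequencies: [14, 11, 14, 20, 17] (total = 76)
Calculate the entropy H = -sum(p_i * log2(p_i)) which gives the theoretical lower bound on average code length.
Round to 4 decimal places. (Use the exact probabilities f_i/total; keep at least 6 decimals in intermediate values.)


Per-symbol terms -p_i * log2(p_i) with p_i = f_i/76:
  p = 14/76 = 0.184211: log2(p) = -2.440573, -p*log2(p) = 0.449579
  p = 11/76 = 0.144737: log2(p) = -2.788496, -p*log2(p) = 0.403598
  p = 14/76 = 0.184211: log2(p) = -2.440573, -p*log2(p) = 0.449579
  p = 20/76 = 0.263158: log2(p) = -1.925999, -p*log2(p) = 0.506842
  p = 17/76 = 0.223684: log2(p) = -2.160465, -p*log2(p) = 0.483262
H = 0.449579 + 0.403598 + 0.449579 + 0.506842 + 0.483262 = 2.292860

H = 2.2929 bits/symbol


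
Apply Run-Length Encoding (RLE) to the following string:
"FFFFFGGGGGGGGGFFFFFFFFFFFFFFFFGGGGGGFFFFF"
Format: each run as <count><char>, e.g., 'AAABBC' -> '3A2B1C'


Scanning runs left to right:
  i=0: run of 'F' x 5 -> '5F'
  i=5: run of 'G' x 9 -> '9G'
  i=14: run of 'F' x 16 -> '16F'
  i=30: run of 'G' x 6 -> '6G'
  i=36: run of 'F' x 5 -> '5F'

RLE = 5F9G16F6G5F


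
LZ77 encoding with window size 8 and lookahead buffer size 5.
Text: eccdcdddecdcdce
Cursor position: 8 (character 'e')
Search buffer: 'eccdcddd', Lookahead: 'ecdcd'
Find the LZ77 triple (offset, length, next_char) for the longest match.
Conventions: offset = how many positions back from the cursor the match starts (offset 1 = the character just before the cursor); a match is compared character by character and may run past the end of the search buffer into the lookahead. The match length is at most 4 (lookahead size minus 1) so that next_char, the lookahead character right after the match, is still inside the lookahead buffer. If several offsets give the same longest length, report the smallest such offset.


Try each offset into the search buffer:
  offset=1 (pos 7, char 'd'): match length 0
  offset=2 (pos 6, char 'd'): match length 0
  offset=3 (pos 5, char 'd'): match length 0
  offset=4 (pos 4, char 'c'): match length 0
  offset=5 (pos 3, char 'd'): match length 0
  offset=6 (pos 2, char 'c'): match length 0
  offset=7 (pos 1, char 'c'): match length 0
  offset=8 (pos 0, char 'e'): match length 2
Longest match has length 2 at offset 8.
next_char = character at position 8 + 2 = 10 -> 'd'

Best match: offset=8, length=2 (matching 'ec' starting at position 0)
LZ77 triple: (8, 2, 'd')


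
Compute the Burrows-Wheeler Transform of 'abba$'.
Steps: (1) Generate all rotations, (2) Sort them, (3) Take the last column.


Rotations (sorted):
  0: $abba -> last char: a
  1: a$abb -> last char: b
  2: abba$ -> last char: $
  3: ba$ab -> last char: b
  4: bba$a -> last char: a


BWT = ab$ba


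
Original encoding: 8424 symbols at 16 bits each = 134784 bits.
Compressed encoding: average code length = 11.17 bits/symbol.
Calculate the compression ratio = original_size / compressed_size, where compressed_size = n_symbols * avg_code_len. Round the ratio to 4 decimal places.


original_size = n_symbols * orig_bits = 8424 * 16 = 134784 bits
compressed_size = n_symbols * avg_code_len = 8424 * 11.17 = 94096.08 bits
ratio = original_size / compressed_size = 134784 / 94096.08 = 1.4324

Compression ratio = 1.4324
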